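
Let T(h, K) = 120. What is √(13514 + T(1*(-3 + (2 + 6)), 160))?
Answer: √13634 ≈ 116.76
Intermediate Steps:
√(13514 + T(1*(-3 + (2 + 6)), 160)) = √(13514 + 120) = √13634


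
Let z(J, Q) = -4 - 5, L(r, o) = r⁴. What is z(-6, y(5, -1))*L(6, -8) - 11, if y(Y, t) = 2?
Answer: -11675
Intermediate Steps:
z(J, Q) = -9
z(-6, y(5, -1))*L(6, -8) - 11 = -9*6⁴ - 11 = -9*1296 - 11 = -11664 - 11 = -11675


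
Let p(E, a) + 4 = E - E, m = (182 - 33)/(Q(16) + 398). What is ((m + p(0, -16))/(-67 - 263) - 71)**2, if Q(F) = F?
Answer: 777364912489/154256400 ≈ 5039.4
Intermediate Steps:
m = 149/414 (m = (182 - 33)/(16 + 398) = 149/414 ≈ 0.35990)
p(E, a) = -4 (p(E, a) = -4 + (E - E) = -4 + 0 = -4)
((m + p(0, -16))/(-67 - 263) - 71)**2 = ((149/414 - 4)/(-67 - 263) - 71)**2 = (-1507/414/(-330) - 71)**2 = (-1507/414*(-1/330) - 71)**2 = (137/12420 - 71)**2 = (-881683/12420)**2 = 777364912489/154256400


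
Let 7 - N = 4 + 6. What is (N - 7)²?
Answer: 100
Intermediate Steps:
N = -3 (N = 7 - (4 + 6) = 7 - 1*10 = 7 - 10 = -3)
(N - 7)² = (-3 - 7)² = (-10)² = 100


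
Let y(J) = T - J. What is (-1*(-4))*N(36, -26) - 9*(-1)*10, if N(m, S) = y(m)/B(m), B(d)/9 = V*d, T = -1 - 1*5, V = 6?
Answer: 7283/81 ≈ 89.914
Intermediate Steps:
T = -6 (T = -1 - 5 = -6)
y(J) = -6 - J
B(d) = 54*d (B(d) = 9*(6*d) = 54*d)
N(m, S) = (-6 - m)/(54*m) (N(m, S) = (-6 - m)/((54*m)) = (-6 - m)*(1/(54*m)) = (-6 - m)/(54*m))
(-1*(-4))*N(36, -26) - 9*(-1)*10 = (-1*(-4))*((1/54)*(-6 - 1*36)/36) - 9*(-1)*10 = 4*((1/54)*(1/36)*(-6 - 36)) + 9*10 = 4*((1/54)*(1/36)*(-42)) + 90 = 4*(-7/324) + 90 = -7/81 + 90 = 7283/81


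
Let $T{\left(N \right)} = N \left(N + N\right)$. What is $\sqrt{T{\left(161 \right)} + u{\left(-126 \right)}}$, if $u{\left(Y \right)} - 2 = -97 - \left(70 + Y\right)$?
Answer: $\sqrt{51803} \approx 227.6$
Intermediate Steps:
$u{\left(Y \right)} = -165 - Y$ ($u{\left(Y \right)} = 2 - \left(167 + Y\right) = -165 - Y$)
$T{\left(N \right)} = 2 N^{2}$ ($T{\left(N \right)} = N 2 N = 2 N^{2}$)
$\sqrt{T{\left(161 \right)} + u{\left(-126 \right)}} = \sqrt{2 \cdot 161^{2} - 39} = \sqrt{2 \cdot 25921 + \left(-165 + 126\right)} = \sqrt{51842 - 39} = \sqrt{51803}$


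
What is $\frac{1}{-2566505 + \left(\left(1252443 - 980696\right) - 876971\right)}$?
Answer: $- \frac{1}{3171729} \approx -3.1529 \cdot 10^{-7}$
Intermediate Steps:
$\frac{1}{-2566505 + \left(\left(1252443 - 980696\right) - 876971\right)} = \frac{1}{-2566505 + \left(271747 - 876971\right)} = \frac{1}{-2566505 - 605224} = \frac{1}{-3171729} = - \frac{1}{3171729}$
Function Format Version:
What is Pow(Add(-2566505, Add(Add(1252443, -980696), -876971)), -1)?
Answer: Rational(-1, 3171729) ≈ -3.1529e-7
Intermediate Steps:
Pow(Add(-2566505, Add(Add(1252443, -980696), -876971)), -1) = Pow(Add(-2566505, Add(271747, -876971)), -1) = Pow(Add(-2566505, -605224), -1) = Pow(-3171729, -1) = Rational(-1, 3171729)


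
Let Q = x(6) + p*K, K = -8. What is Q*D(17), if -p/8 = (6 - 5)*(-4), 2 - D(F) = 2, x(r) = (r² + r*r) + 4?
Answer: 0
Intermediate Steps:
x(r) = 4 + 2*r² (x(r) = (r² + r²) + 4 = 2*r² + 4 = 4 + 2*r²)
D(F) = 0 (D(F) = 2 - 1*2 = 2 - 2 = 0)
p = 32 (p = -8*(6 - 5)*(-4) = -8*(-4) = 32)
Q = -180 (Q = (4 + 2*6²) + 32*(-8) = (4 + 2*36) - 256 = (4 + 72) - 256 = 76 - 256 = -180)
Q*D(17) = -180*0 = 0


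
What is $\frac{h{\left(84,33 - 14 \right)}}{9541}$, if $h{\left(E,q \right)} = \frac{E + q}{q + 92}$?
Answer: $\frac{103}{1059051} \approx 9.7257 \cdot 10^{-5}$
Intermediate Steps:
$h{\left(E,q \right)} = \frac{E + q}{92 + q}$
$\frac{h{\left(84,33 - 14 \right)}}{9541} = \frac{\frac{1}{92 + \left(33 - 14\right)} \left(84 + \left(33 - 14\right)\right)}{9541} = \frac{84 + 19}{92 + 19} \cdot \frac{1}{9541} = \frac{1}{111} \cdot 103 \cdot \frac{1}{9541} = \frac{103}{111} \cdot \frac{1}{9541} = \frac{103}{1059051}$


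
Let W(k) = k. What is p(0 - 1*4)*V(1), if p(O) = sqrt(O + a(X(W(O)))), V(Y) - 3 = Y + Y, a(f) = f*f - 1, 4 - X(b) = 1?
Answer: 10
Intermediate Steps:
X(b) = 3 (X(b) = 4 - 1*1 = 4 - 1 = 3)
a(f) = -1 + f**2 (a(f) = f**2 - 1 = -1 + f**2)
V(Y) = 3 + 2*Y (V(Y) = 3 + (Y + Y) = 3 + 2*Y)
p(O) = sqrt(8 + O) (p(O) = sqrt(O + (-1 + 3**2)) = sqrt(O + (-1 + 9)) = sqrt(O + 8) = sqrt(8 + O))
p(0 - 1*4)*V(1) = sqrt(8 + (0 - 1*4))*(3 + 2*1) = sqrt(8 + (0 - 4))*(3 + 2) = sqrt(8 - 4)*5 = sqrt(4)*5 = 2*5 = 10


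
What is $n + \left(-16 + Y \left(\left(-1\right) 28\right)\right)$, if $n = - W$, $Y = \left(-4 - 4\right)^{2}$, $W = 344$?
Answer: $-2152$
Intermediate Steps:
$Y = 64$ ($Y = \left(-8\right)^{2} = 64$)
$n = -344$ ($n = \left(-1\right) 344 = -344$)
$n + \left(-16 + Y \left(\left(-1\right) 28\right)\right) = -344 + \left(-16 + 64 \left(\left(-1\right) 28\right)\right) = -344 + \left(-16 + 64 \left(-28\right)\right) = -344 - 1808 = -2152$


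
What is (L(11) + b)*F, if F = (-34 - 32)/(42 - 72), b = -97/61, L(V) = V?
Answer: 6314/305 ≈ 20.702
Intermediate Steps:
b = -97/61 (b = -97*1/61 = -97/61 ≈ -1.5902)
F = 11/5 (F = -66/(-30) = -66*(-1/30) = 11/5 ≈ 2.2000)
(L(11) + b)*F = (11 - 97/61)*(11/5) = (574/61)*(11/5) = 6314/305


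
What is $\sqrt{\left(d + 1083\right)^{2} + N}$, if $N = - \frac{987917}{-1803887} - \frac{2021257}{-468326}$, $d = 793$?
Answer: $\frac{7 \sqrt{51260800508323760414808120994}}{844807183162} \approx 1876.0$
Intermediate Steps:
$N = \frac{4108786442901}{844807183162}$ ($N = \left(-987917\right) \left(- \frac{1}{1803887}\right) - - \frac{2021257}{468326} = \frac{987917}{1803887} + \frac{2021257}{468326} = \frac{4108786442901}{844807183162} \approx 4.8636$)
$\sqrt{\left(d + 1083\right)^{2} + N} = \sqrt{\left(793 + 1083\right)^{2} + \frac{4108786442901}{844807183162}} = \sqrt{1876^{2} + \frac{4108786442901}{844807183162}} = \sqrt{3519376 + \frac{4108786442901}{844807183162}} = \sqrt{\frac{2973198233834389813}{844807183162}} = \frac{7 \sqrt{51260800508323760414808120994}}{844807183162}$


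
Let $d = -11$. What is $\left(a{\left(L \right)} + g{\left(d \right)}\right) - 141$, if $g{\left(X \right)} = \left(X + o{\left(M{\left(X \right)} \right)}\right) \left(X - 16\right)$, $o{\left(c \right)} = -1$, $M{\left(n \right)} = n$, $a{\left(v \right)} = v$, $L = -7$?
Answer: $176$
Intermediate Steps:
$g{\left(X \right)} = \left(-1 + X\right) \left(-16 + X\right)$ ($g{\left(X \right)} = \left(X - 1\right) \left(X - 16\right) = \left(-1 + X\right) \left(-16 + X\right)$)
$\left(a{\left(L \right)} + g{\left(d \right)}\right) - 141 = \left(-7 + \left(16 + \left(-11\right)^{2} - -187\right)\right) - 141 = \left(-7 + \left(16 + 121 + 187\right)\right) - 141 = \left(-7 + 324\right) - 141 = 317 - 141 = 176$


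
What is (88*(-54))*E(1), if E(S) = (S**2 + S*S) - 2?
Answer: 0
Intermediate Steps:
E(S) = -2 + 2*S**2 (E(S) = (S**2 + S**2) - 2 = 2*S**2 - 2 = -2 + 2*S**2)
(88*(-54))*E(1) = (88*(-54))*(-2 + 2*1**2) = -4752*(-2 + 2*1) = -4752*(-2 + 2) = -4752*0 = 0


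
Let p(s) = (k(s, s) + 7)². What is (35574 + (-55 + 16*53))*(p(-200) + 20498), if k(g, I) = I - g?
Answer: 747232749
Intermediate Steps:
p(s) = 49 (p(s) = ((s - s) + 7)² = (0 + 7)² = 7² = 49)
(35574 + (-55 + 16*53))*(p(-200) + 20498) = (35574 + (-55 + 16*53))*(49 + 20498) = (35574 + (-55 + 848))*20547 = (35574 + 793)*20547 = 36367*20547 = 747232749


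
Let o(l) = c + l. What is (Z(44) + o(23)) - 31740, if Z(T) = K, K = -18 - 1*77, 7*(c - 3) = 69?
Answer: -222594/7 ≈ -31799.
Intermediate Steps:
c = 90/7 (c = 3 + (⅐)*69 = 3 + 69/7 = 90/7 ≈ 12.857)
o(l) = 90/7 + l
K = -95 (K = -18 - 77 = -95)
Z(T) = -95
(Z(44) + o(23)) - 31740 = (-95 + (90/7 + 23)) - 31740 = (-95 + 251/7) - 31740 = -414/7 - 31740 = -222594/7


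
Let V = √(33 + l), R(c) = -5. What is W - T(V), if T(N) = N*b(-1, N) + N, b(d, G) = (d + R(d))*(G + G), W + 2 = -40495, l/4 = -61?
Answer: -43029 - I*√211 ≈ -43029.0 - 14.526*I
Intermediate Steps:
l = -244 (l = 4*(-61) = -244)
V = I*√211 (V = √(33 - 244) = √(-211) = I*√211 ≈ 14.526*I)
W = -40497 (W = -2 - 40495 = -40497)
b(d, G) = 2*G*(-5 + d) (b(d, G) = (d - 5)*(G + G) = (-5 + d)*(2*G) = 2*G*(-5 + d))
T(N) = N - 12*N² (T(N) = N*(2*N*(-5 - 1)) + N = N*(2*N*(-6)) + N = N*(-12*N) + N = -12*N² + N = N - 12*N²)
W - T(V) = -40497 - I*√211*(1 - 12*I*√211)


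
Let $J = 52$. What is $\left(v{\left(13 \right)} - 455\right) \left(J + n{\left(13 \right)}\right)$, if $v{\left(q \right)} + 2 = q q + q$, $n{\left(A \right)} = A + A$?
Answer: $-21450$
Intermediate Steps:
$n{\left(A \right)} = 2 A$
$v{\left(q \right)} = -2 + q + q^{2}$ ($v{\left(q \right)} = -2 + \left(q q + q\right) = -2 + \left(q^{2} + q\right) = -2 + \left(q + q^{2}\right) = -2 + q + q^{2}$)
$\left(v{\left(13 \right)} - 455\right) \left(J + n{\left(13 \right)}\right) = \left(\left(-2 + 13 + 13^{2}\right) - 455\right) \left(52 + 2 \cdot 13\right) = \left(\left(-2 + 13 + 169\right) - 455\right) \left(52 + 26\right) = \left(180 - 455\right) 78 = \left(-275\right) 78 = -21450$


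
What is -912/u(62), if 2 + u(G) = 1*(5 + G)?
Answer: -912/65 ≈ -14.031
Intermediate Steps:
u(G) = 3 + G (u(G) = -2 + 1*(5 + G) = -2 + (5 + G) = 3 + G)
-912/u(62) = -912/(3 + 62) = -912/65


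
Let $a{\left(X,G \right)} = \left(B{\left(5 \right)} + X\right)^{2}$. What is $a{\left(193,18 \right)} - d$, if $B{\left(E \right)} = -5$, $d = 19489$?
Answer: $15855$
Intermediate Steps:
$a{\left(X,G \right)} = \left(-5 + X\right)^{2}$
$a{\left(193,18 \right)} - d = \left(-5 + 193\right)^{2} - 19489 = 188^{2} - 19489 = 35344 - 19489 = 15855$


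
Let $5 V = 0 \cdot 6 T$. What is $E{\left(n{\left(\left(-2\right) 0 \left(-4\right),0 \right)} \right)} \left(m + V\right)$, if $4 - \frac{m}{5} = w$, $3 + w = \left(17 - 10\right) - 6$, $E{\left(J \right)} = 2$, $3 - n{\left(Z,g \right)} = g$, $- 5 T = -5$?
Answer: $60$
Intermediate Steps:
$T = 1$ ($T = \left(- \frac{1}{5}\right) \left(-5\right) = 1$)
$n{\left(Z,g \right)} = 3 - g$
$w = -2$ ($w = -3 + \left(\left(17 - 10\right) - 6\right) = -3 + \left(7 - 6\right) = -3 + 1 = -2$)
$m = 30$ ($m = 20 - -10 = 20 + 10 = 30$)
$V = 0$ ($V = \frac{0 \cdot 6 \cdot 1}{5} = \frac{0 \cdot 1}{5} = \frac{1}{5} \cdot 0 = 0$)
$E{\left(n{\left(\left(-2\right) 0 \left(-4\right),0 \right)} \right)} \left(m + V\right) = 2 \left(30 + 0\right) = 2 \cdot 30 = 60$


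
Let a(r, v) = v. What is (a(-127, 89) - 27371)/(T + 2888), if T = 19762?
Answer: -4547/3775 ≈ -1.2045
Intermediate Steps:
(a(-127, 89) - 27371)/(T + 2888) = (89 - 27371)/(19762 + 2888) = -27282/22650 = -27282*1/22650 = -4547/3775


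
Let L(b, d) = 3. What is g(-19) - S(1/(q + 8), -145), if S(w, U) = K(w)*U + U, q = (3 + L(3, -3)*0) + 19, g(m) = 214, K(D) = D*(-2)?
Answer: 1048/3 ≈ 349.33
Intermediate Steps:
K(D) = -2*D
q = 22 (q = (3 + 3*0) + 19 = (3 + 0) + 19 = 3 + 19 = 22)
S(w, U) = U - 2*U*w (S(w, U) = (-2*w)*U + U = -2*U*w + U = U - 2*U*w)
g(-19) - S(1/(q + 8), -145) = 214 - (-145)*(1 - 2/(22 + 8)) = 214 - (-145)*(1 - 2/30) = 214 - (-145)*(1 - 2*1/30) = 214 - (-145)*(1 - 1/15) = 214 - (-145)*14/15 = 214 - 1*(-406/3) = 214 + 406/3 = 1048/3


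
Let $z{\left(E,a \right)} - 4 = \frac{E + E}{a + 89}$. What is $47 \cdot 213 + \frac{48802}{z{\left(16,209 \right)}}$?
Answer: $\frac{6699115}{306} \approx 21893.0$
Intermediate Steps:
$z{\left(E,a \right)} = 4 + \frac{2 E}{89 + a}$ ($z{\left(E,a \right)} = 4 + \frac{E + E}{a + 89} = 4 + \frac{2 E}{89 + a}$)
$47 \cdot 213 + \frac{48802}{z{\left(16,209 \right)}} = 47 \cdot 213 + \frac{48802}{2 \frac{1}{89 + 209} \left(178 + 16 + 2 \cdot 209\right)} = 10011 + \frac{48802}{2 \cdot \frac{1}{298} \left(178 + 16 + 418\right)} = 10011 + \frac{48802}{2 \cdot \frac{1}{298} \cdot 612} = 10011 + \frac{48802}{\frac{612}{149}} = 10011 + 48802 \cdot \frac{149}{612} = 10011 + \frac{3635749}{306} = \frac{6699115}{306}$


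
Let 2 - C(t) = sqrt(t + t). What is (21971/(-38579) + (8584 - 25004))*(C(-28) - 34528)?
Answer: 126426857962/223 + 7323574*I*sqrt(14)/223 ≈ 5.6694e+8 + 1.2288e+5*I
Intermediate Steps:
C(t) = 2 - sqrt(2)*sqrt(t) (C(t) = 2 - sqrt(t + t) = 2 - sqrt(2*t) = 2 - sqrt(2)*sqrt(t))
(21971/(-38579) + (8584 - 25004))*(C(-28) - 34528) = (21971/(-38579) + (8584 - 25004))*((2 - sqrt(2)*sqrt(-28)) - 34528) = (21971*(-1/38579) - 16420)*((2 - sqrt(2)*2*I*sqrt(7)) - 34528) = (-127/223 - 16420)*((2 - 2*I*sqrt(14)) - 34528) = -3661787*(-34526 - 2*I*sqrt(14))/223 = 126426857962/223 + 7323574*I*sqrt(14)/223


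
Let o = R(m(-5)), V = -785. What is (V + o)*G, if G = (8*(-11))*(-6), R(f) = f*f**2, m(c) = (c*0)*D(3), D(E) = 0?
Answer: -414480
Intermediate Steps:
m(c) = 0 (m(c) = (c*0)*0 = 0*0 = 0)
R(f) = f**3
o = 0 (o = 0**3 = 0)
G = 528 (G = -88*(-6) = 528)
(V + o)*G = (-785 + 0)*528 = -785*528 = -414480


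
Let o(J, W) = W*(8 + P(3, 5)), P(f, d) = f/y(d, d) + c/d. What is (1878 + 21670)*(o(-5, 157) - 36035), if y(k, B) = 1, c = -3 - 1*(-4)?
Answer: -4035726884/5 ≈ -8.0715e+8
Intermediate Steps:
c = 1 (c = -3 + 4 = 1)
P(f, d) = f + 1/d (P(f, d) = f/1 + 1/d = f*1 + 1/d = f + 1/d)
o(J, W) = 56*W/5 (o(J, W) = W*(8 + (3 + 1/5)) = W*(8 + (3 + ⅕)) = W*(8 + 16/5) = W*(56/5) = 56*W/5)
(1878 + 21670)*(o(-5, 157) - 36035) = (1878 + 21670)*((56/5)*157 - 36035) = 23548*(8792/5 - 36035) = 23548*(-171383/5) = -4035726884/5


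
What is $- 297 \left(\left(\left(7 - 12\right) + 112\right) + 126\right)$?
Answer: $-69201$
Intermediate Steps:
$- 297 \left(\left(\left(7 - 12\right) + 112\right) + 126\right) = - 297 \left(\left(-5 + 112\right) + 126\right) = - 297 \left(107 + 126\right) = \left(-297\right) 233 = -69201$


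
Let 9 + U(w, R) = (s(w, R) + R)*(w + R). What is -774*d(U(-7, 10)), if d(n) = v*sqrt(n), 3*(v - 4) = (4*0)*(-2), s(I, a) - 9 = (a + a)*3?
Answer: -6192*sqrt(57) ≈ -46749.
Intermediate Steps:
s(I, a) = 9 + 6*a (s(I, a) = 9 + (a + a)*3 = 9 + (2*a)*3 = 9 + 6*a)
v = 4 (v = 4 + ((4*0)*(-2))/3 = 4 + (0*(-2))/3 = 4 + (1/3)*0 = 4 + 0 = 4)
U(w, R) = -9 + (9 + 7*R)*(R + w) (U(w, R) = -9 + ((9 + 6*R) + R)*(w + R) = -9 + (9 + 7*R)*(R + w))
d(n) = 4*sqrt(n)
-774*d(U(-7, 10)) = -3096*sqrt(-9 + 7*10**2 + 9*10 + 9*(-7) + 7*10*(-7)) = -3096*sqrt(-9 + 7*100 + 90 - 63 - 490) = -3096*sqrt(-9 + 700 + 90 - 63 - 490) = -3096*sqrt(228) = -3096*2*sqrt(57) = -6192*sqrt(57)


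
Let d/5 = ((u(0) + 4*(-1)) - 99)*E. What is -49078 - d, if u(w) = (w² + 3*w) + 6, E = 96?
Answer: -2518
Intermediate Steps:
u(w) = 6 + w² + 3*w
d = -46560 (d = 5*((((6 + 0² + 3*0) + 4*(-1)) - 99)*96) = 5*((((6 + 0 + 0) - 4) - 99)*96) = 5*(((6 - 4) - 99)*96) = 5*((2 - 99)*96) = 5*(-97*96) = 5*(-9312) = -46560)
-49078 - d = -49078 - 1*(-46560) = -49078 + 46560 = -2518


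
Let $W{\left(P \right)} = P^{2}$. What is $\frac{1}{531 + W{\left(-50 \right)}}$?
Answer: $\frac{1}{3031} \approx 0.00032992$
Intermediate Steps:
$\frac{1}{531 + W{\left(-50 \right)}} = \frac{1}{531 + \left(-50\right)^{2}} = \frac{1}{531 + 2500} = \frac{1}{3031}$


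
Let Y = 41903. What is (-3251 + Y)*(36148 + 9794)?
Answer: 1775750184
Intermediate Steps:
(-3251 + Y)*(36148 + 9794) = (-3251 + 41903)*(36148 + 9794) = 38652*45942 = 1775750184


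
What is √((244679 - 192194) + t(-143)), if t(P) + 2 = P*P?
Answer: 2*√18233 ≈ 270.06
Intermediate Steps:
t(P) = -2 + P² (t(P) = -2 + P*P = -2 + P²)
√((244679 - 192194) + t(-143)) = √((244679 - 192194) + (-2 + (-143)²)) = √(52485 + (-2 + 20449)) = √(52485 + 20447) = √72932 = 2*√18233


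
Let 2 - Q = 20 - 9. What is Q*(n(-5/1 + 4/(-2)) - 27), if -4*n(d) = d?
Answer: 909/4 ≈ 227.25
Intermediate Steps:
Q = -9 (Q = 2 - (20 - 9) = 2 - 1*11 = 2 - 11 = -9)
n(d) = -d/4
Q*(n(-5/1 + 4/(-2)) - 27) = -9*(-(-5/1 + 4/(-2))/4 - 27) = -9*(-(-5*1 + 4*(-½))/4 - 27) = -9*(-(-5 - 2)/4 - 27) = -9*(-¼*(-7) - 27) = -9*(7/4 - 27) = -9*(-101/4) = 909/4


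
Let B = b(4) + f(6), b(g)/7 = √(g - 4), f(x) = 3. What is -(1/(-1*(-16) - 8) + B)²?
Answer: -625/64 ≈ -9.7656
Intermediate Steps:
b(g) = 7*√(-4 + g) (b(g) = 7*√(g - 4) = 7*√(-4 + g))
B = 3 (B = 7*√(-4 + 4) + 3 = 7*√0 + 3 = 7*0 + 3 = 0 + 3 = 3)
-(1/(-1*(-16) - 8) + B)² = -(1/(-1*(-16) - 8) + 3)² = -(1/(16 - 8) + 3)² = -(1/8 + 3)² = -(⅛ + 3)² = -(25/8)² = -1*625/64 = -625/64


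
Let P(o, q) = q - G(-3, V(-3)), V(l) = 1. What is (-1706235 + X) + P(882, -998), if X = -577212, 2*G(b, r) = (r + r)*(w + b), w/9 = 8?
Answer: -2284514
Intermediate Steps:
w = 72 (w = 9*8 = 72)
G(b, r) = r*(72 + b) (G(b, r) = ((r + r)*(72 + b))/2 = ((2*r)*(72 + b))/2 = (2*r*(72 + b))/2 = r*(72 + b))
P(o, q) = -69 + q (P(o, q) = q - (72 - 3) = q - 69 = -69 + q)
(-1706235 + X) + P(882, -998) = (-1706235 - 577212) + (-69 - 998) = -2283447 - 1067 = -2284514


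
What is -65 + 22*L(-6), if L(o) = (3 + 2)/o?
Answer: -250/3 ≈ -83.333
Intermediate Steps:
L(o) = 5/o
-65 + 22*L(-6) = -65 + 22*(5/(-6)) = -65 + 22*(5*(-1/6)) = -65 + 22*(-5/6) = -65 - 55/3 = -250/3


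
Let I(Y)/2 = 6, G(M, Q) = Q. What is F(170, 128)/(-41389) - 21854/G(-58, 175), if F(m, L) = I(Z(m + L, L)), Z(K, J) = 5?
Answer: -129216758/1034725 ≈ -124.88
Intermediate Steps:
I(Y) = 12 (I(Y) = 2*6 = 12)
F(m, L) = 12
F(170, 128)/(-41389) - 21854/G(-58, 175) = 12/(-41389) - 21854/175 = 12*(-1/41389) - 21854*1/175 = -12/41389 - 3122/25 = -129216758/1034725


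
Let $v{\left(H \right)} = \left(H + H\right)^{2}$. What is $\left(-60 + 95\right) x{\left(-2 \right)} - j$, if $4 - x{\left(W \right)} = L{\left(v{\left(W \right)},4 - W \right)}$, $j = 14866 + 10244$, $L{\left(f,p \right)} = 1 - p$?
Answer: $-24795$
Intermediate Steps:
$v{\left(H \right)} = 4 H^{2}$ ($v{\left(H \right)} = \left(2 H\right)^{2} = 4 H^{2}$)
$j = 25110$
$x{\left(W \right)} = 7 - W$ ($x{\left(W \right)} = 4 - \left(1 - \left(4 - W\right)\right) = 4 - \left(1 + \left(-4 + W\right)\right) = 4 - \left(-3 + W\right) = 7 - W$)
$\left(-60 + 95\right) x{\left(-2 \right)} - j = \left(-60 + 95\right) \left(7 - -2\right) - 25110 = 35 \left(7 + 2\right) - 25110 = 35 \cdot 9 - 25110 = 315 - 25110 = -24795$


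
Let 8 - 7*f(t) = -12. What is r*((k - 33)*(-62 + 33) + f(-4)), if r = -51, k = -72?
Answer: -1088085/7 ≈ -1.5544e+5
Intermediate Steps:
f(t) = 20/7 (f(t) = 8/7 - 1/7*(-12) = 8/7 + 12/7 = 20/7)
r*((k - 33)*(-62 + 33) + f(-4)) = -51*((-72 - 33)*(-62 + 33) + 20/7) = -51*(-105*(-29) + 20/7) = -51*(3045 + 20/7) = -51*21335/7 = -1088085/7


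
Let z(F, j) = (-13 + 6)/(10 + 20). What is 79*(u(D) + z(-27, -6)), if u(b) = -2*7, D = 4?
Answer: -33733/30 ≈ -1124.4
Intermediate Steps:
z(F, j) = -7/30
u(b) = -14
79*(u(D) + z(-27, -6)) = 79*(-14 - 7/30) = 79*(-427/30) = -33733/30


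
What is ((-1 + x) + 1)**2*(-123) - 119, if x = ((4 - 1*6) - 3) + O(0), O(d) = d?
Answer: -3194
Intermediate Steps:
x = -5 (x = ((4 - 1*6) - 3) + 0 = ((4 - 6) - 3) + 0 = (-2 - 3) + 0 = -5 + 0 = -5)
((-1 + x) + 1)**2*(-123) - 119 = ((-1 - 5) + 1)**2*(-123) - 119 = (-6 + 1)**2*(-123) - 119 = (-5)**2*(-123) - 119 = 25*(-123) - 119 = -3075 - 119 = -3194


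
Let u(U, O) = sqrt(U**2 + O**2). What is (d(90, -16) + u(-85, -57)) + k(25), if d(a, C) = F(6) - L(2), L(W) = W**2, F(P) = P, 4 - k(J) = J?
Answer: -19 + sqrt(10474) ≈ 83.343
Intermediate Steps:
k(J) = 4 - J
u(U, O) = sqrt(O**2 + U**2)
d(a, C) = 2 (d(a, C) = 6 - 1*2**2 = 6 - 1*4 = 6 - 4 = 2)
(d(90, -16) + u(-85, -57)) + k(25) = (2 + sqrt((-57)**2 + (-85)**2)) + (4 - 1*25) = (2 + sqrt(3249 + 7225)) + (4 - 25) = (2 + sqrt(10474)) - 21 = -19 + sqrt(10474)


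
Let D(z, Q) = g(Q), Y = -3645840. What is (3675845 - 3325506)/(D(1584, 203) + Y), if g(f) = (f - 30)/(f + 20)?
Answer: -78125597/813022147 ≈ -0.096093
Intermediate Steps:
g(f) = (-30 + f)/(20 + f)
D(z, Q) = (-30 + Q)/(20 + Q)
(3675845 - 3325506)/(D(1584, 203) + Y) = (3675845 - 3325506)/((-30 + 203)/(20 + 203) - 3645840) = 350339/(173/223 - 3645840) = 350339/(-813022147/223) = 350339*(-223/813022147) = -78125597/813022147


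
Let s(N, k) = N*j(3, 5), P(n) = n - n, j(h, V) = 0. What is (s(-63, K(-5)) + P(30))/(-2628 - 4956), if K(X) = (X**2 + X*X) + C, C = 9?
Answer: 0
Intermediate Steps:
K(X) = 9 + 2*X**2 (K(X) = (X**2 + X*X) + 9 = (X**2 + X**2) + 9 = 2*X**2 + 9 = 9 + 2*X**2)
P(n) = 0
s(N, k) = 0 (s(N, k) = N*0 = 0)
(s(-63, K(-5)) + P(30))/(-2628 - 4956) = (0 + 0)/(-2628 - 4956) = 0/(-7584) = 0*(-1/7584) = 0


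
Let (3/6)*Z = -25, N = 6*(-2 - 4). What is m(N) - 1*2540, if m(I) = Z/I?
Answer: -45695/18 ≈ -2538.6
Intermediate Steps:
N = -36 (N = 6*(-6) = -36)
Z = -50 (Z = 2*(-25) = -50)
m(I) = -50/I
m(N) - 1*2540 = -50/(-36) - 1*2540 = -50*(-1/36) - 2540 = 25/18 - 2540 = -45695/18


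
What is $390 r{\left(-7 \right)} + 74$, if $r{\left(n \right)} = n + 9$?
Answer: $854$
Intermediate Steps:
$r{\left(n \right)} = 9 + n$
$390 r{\left(-7 \right)} + 74 = 390 \left(9 - 7\right) + 74 = 390 \cdot 2 + 74 = 780 + 74 = 854$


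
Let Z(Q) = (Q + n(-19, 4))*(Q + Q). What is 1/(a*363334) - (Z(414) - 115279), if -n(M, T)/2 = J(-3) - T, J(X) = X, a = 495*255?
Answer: -10965793854435749/45861834150 ≈ -2.3911e+5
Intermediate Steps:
a = 126225
n(M, T) = 6 + 2*T (n(M, T) = -2*(-3 - T) = 6 + 2*T)
Z(Q) = 2*Q*(14 + Q) (Z(Q) = (Q + (6 + 2*4))*(Q + Q) = (Q + (6 + 8))*(2*Q) = (Q + 14)*(2*Q) = (14 + Q)*(2*Q) = 2*Q*(14 + Q))
1/(a*363334) - (Z(414) - 115279) = 1/(126225*363334) - (2*414*(14 + 414) - 115279) = (1/126225)*(1/363334) - (2*414*428 - 115279) = 1/45861834150 - (354384 - 115279) = 1/45861834150 - 1*239105 = 1/45861834150 - 239105 = -10965793854435749/45861834150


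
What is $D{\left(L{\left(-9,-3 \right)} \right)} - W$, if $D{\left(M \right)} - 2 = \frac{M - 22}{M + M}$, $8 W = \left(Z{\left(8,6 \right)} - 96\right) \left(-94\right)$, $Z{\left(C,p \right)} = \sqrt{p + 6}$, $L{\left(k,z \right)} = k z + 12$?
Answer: $- \frac{87811}{78} + \frac{47 \sqrt{3}}{2} \approx -1085.1$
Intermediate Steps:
$L{\left(k,z \right)} = 12 + k z$
$Z{\left(C,p \right)} = \sqrt{6 + p}$
$W = 1128 - \frac{47 \sqrt{3}}{2}$ ($W = \frac{\left(\sqrt{6 + 6} - 96\right) \left(-94\right)}{8} = \frac{\left(\sqrt{12} - 96\right) \left(-94\right)}{8} = \frac{\left(2 \sqrt{3} - 96\right) \left(-94\right)}{8} = \frac{\left(-96 + 2 \sqrt{3}\right) \left(-94\right)}{8} = \frac{9024 - 188 \sqrt{3}}{8} = 1128 - \frac{47 \sqrt{3}}{2} \approx 1087.3$)
$D{\left(M \right)} = 2 + \frac{-22 + M}{2 M}$ ($D{\left(M \right)} = 2 + \frac{M - 22}{M + M} = 2 + \frac{-22 + M}{2 M}$)
$D{\left(L{\left(-9,-3 \right)} \right)} - W = \left(\frac{5}{2} - \frac{11}{12 - -27}\right) - \left(1128 - \frac{47 \sqrt{3}}{2}\right) = \left(\frac{5}{2} - \frac{11}{12 + 27}\right) - \left(1128 - \frac{47 \sqrt{3}}{2}\right) = \left(\frac{5}{2} - \frac{11}{39}\right) - \left(1128 - \frac{47 \sqrt{3}}{2}\right) = \frac{173}{78} - \left(1128 - \frac{47 \sqrt{3}}{2}\right) = - \frac{87811}{78} + \frac{47 \sqrt{3}}{2}$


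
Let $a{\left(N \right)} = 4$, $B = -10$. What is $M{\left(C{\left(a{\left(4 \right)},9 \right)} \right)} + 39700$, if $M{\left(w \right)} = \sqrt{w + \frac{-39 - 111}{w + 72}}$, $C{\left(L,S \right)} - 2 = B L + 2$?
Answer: $39700 + \frac{i \sqrt{1446}}{6} \approx 39700.0 + 6.3377 i$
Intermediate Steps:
$C{\left(L,S \right)} = 4 - 10 L$ ($C{\left(L,S \right)} = 2 - \left(-2 + 10 L\right) = 4 - 10 L$)
$M{\left(w \right)} = \sqrt{w - \frac{150}{72 + w}}$
$M{\left(C{\left(a{\left(4 \right)},9 \right)} \right)} + 39700 = \sqrt{\frac{-150 + \left(4 - 40\right) \left(72 + \left(4 - 40\right)\right)}{72 + \left(4 - 40\right)}} + 39700 = \sqrt{\frac{-150 - 36 \left(72 - 36\right)}{72 - 36}} + 39700 = \sqrt{\frac{-150 - 1296}{36}} + 39700 = \sqrt{\frac{1}{36} \left(-1446\right)} + 39700 = \sqrt{- \frac{241}{6}} + 39700 = \frac{i \sqrt{1446}}{6} + 39700 = 39700 + \frac{i \sqrt{1446}}{6}$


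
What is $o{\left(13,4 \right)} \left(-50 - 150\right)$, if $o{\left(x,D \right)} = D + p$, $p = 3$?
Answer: $-1400$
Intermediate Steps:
$o{\left(x,D \right)} = 3 + D$ ($o{\left(x,D \right)} = D + 3 = 3 + D$)
$o{\left(13,4 \right)} \left(-50 - 150\right) = \left(3 + 4\right) \left(-50 - 150\right) = 7 \left(-200\right) = -1400$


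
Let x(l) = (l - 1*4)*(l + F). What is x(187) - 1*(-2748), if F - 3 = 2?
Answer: 37884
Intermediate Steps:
F = 5 (F = 3 + 2 = 5)
x(l) = (-4 + l)*(5 + l) (x(l) = (l - 1*4)*(l + 5) = (l - 4)*(5 + l) = (-4 + l)*(5 + l))
x(187) - 1*(-2748) = (-20 + 187 + 187²) - 1*(-2748) = (-20 + 187 + 34969) + 2748 = 35136 + 2748 = 37884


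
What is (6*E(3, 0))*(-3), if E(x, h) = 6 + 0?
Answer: -108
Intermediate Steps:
E(x, h) = 6
(6*E(3, 0))*(-3) = (6*6)*(-3) = 36*(-3) = -108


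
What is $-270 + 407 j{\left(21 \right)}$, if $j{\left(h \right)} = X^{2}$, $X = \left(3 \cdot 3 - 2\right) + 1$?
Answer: $25778$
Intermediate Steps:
$X = 8$ ($X = \left(9 - 2\right) + 1 = 7 + 1 = 8$)
$j{\left(h \right)} = 64$ ($j{\left(h \right)} = 8^{2} = 64$)
$-270 + 407 j{\left(21 \right)} = -270 + 407 \cdot 64 = -270 + 26048 = 25778$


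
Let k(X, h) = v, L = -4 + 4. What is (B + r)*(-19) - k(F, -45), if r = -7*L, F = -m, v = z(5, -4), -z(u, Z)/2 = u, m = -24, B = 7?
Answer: -123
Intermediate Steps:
L = 0
z(u, Z) = -2*u
v = -10 (v = -2*5 = -10)
F = 24 (F = -1*(-24) = 24)
k(X, h) = -10
r = 0 (r = -7*0 = 0)
(B + r)*(-19) - k(F, -45) = (7 + 0)*(-19) - 1*(-10) = 7*(-19) + 10 = -133 + 10 = -123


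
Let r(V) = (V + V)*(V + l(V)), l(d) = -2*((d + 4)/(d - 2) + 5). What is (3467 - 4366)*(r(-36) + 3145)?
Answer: -112363313/19 ≈ -5.9139e+6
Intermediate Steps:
l(d) = -10 - 2*(4 + d)/(-2 + d) (l(d) = -2*((4 + d)/(-2 + d) + 5) = -2*(5 + (4 + d)/(-2 + d)) = -10 - 2*(4 + d)/(-2 + d))
r(V) = 2*V*(V + 12*(1 - V)/(-2 + V)) (r(V) = (V + V)*(V + 12*(1 - V)/(-2 + V)) = (2*V)*(V + 12*(1 - V)/(-2 + V)) = 2*V*(V + 12*(1 - V)/(-2 + V)))
(3467 - 4366)*(r(-36) + 3145) = (3467 - 4366)*(2*(-36)*(12 + (-36)**2 - 14*(-36))/(-2 - 36) + 3145) = -899*(2*(-36)*(12 + 1296 + 504)/(-38) + 3145) = -899*(2*(-36)*(-1/38)*1812 + 3145) = -899*(65232/19 + 3145) = -899*124987/19 = -112363313/19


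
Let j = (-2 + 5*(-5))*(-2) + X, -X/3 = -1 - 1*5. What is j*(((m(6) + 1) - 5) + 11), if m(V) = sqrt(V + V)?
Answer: 504 + 144*sqrt(3) ≈ 753.42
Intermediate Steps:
X = 18 (X = -3*(-1 - 1*5) = -3*(-1 - 5) = -3*(-6) = 18)
m(V) = sqrt(2)*sqrt(V) (m(V) = sqrt(2*V) = sqrt(2)*sqrt(V))
j = 72 (j = (-2 + 5*(-5))*(-2) + 18 = (-2 - 25)*(-2) + 18 = -27*(-2) + 18 = 54 + 18 = 72)
j*(((m(6) + 1) - 5) + 11) = 72*(((sqrt(2)*sqrt(6) + 1) - 5) + 11) = 72*(((2*sqrt(3) + 1) - 5) + 11) = 72*(((1 + 2*sqrt(3)) - 5) + 11) = 72*((-4 + 2*sqrt(3)) + 11) = 72*(7 + 2*sqrt(3)) = 504 + 144*sqrt(3)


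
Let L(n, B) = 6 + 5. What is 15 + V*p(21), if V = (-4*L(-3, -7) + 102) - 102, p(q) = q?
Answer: -909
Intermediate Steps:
L(n, B) = 11
V = -44 (V = (-4*11 + 102) - 102 = (-44 + 102) - 102 = 58 - 102 = -44)
15 + V*p(21) = 15 - 44*21 = 15 - 924 = -909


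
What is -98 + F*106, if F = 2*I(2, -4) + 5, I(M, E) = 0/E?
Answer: 432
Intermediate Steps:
I(M, E) = 0
F = 5 (F = 2*0 + 5 = 0 + 5 = 5)
-98 + F*106 = -98 + 5*106 = -98 + 530 = 432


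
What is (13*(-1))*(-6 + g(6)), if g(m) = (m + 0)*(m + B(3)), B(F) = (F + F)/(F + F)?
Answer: -468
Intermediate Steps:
B(F) = 1 (B(F) = (2*F)/((2*F)) = (2*F)*(1/(2*F)) = 1)
g(m) = m*(1 + m) (g(m) = (m + 0)*(m + 1) = m*(1 + m))
(13*(-1))*(-6 + g(6)) = (13*(-1))*(-6 + 6*(1 + 6)) = -13*(-6 + 6*7) = -13*(-6 + 42) = -13*36 = -468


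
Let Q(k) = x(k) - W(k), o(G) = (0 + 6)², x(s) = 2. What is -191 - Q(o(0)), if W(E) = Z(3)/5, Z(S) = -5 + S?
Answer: -967/5 ≈ -193.40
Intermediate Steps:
W(E) = -⅖ (W(E) = (-5 + 3)/5 = -2*⅕ = -⅖)
o(G) = 36 (o(G) = 6² = 36)
Q(k) = 12/5 (Q(k) = 2 - 1*(-⅖) = 2 + ⅖ = 12/5)
-191 - Q(o(0)) = -191 - 1*12/5 = -191 - 12/5 = -967/5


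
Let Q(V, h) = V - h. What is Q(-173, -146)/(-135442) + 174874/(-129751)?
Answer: -23681781031/17573734942 ≈ -1.3476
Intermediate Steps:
Q(-173, -146)/(-135442) + 174874/(-129751) = (-173 - 1*(-146))/(-135442) + 174874/(-129751) = (-173 + 146)*(-1/135442) + 174874*(-1/129751) = -27*(-1/135442) - 174874/129751 = 27/135442 - 174874/129751 = -23681781031/17573734942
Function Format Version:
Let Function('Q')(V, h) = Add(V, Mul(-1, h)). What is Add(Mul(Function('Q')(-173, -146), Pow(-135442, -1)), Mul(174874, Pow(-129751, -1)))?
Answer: Rational(-23681781031, 17573734942) ≈ -1.3476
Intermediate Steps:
Add(Mul(Function('Q')(-173, -146), Pow(-135442, -1)), Mul(174874, Pow(-129751, -1))) = Add(Mul(Add(-173, Mul(-1, -146)), Pow(-135442, -1)), Mul(174874, Pow(-129751, -1))) = Add(Mul(Add(-173, 146), Rational(-1, 135442)), Mul(174874, Rational(-1, 129751))) = Add(Mul(-27, Rational(-1, 135442)), Rational(-174874, 129751)) = Add(Rational(27, 135442), Rational(-174874, 129751)) = Rational(-23681781031, 17573734942)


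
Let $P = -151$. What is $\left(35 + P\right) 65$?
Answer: $-7540$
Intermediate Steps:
$\left(35 + P\right) 65 = \left(35 - 151\right) 65 = \left(-116\right) 65 = -7540$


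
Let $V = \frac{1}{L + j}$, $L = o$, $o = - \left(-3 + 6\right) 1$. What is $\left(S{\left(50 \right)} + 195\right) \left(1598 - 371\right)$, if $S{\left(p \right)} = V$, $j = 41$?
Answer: $\frac{9093297}{38} \approx 2.393 \cdot 10^{5}$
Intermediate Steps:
$o = -3$ ($o = - 3 \cdot 1 = \left(-1\right) 3 = -3$)
$L = -3$
$V = \frac{1}{38}$ ($V = \frac{1}{-3 + 41} = \frac{1}{38} \approx 0.026316$)
$S{\left(p \right)} = \frac{1}{38}$
$\left(S{\left(50 \right)} + 195\right) \left(1598 - 371\right) = \left(\frac{1}{38} + 195\right) \left(1598 - 371\right) = \frac{7411}{38} \cdot 1227 = \frac{9093297}{38}$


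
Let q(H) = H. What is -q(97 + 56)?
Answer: -153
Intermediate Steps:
-q(97 + 56) = -(97 + 56) = -1*153 = -153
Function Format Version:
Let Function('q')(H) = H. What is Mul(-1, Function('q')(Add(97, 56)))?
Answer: -153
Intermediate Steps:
Mul(-1, Function('q')(Add(97, 56))) = Mul(-1, Add(97, 56)) = Mul(-1, 153) = -153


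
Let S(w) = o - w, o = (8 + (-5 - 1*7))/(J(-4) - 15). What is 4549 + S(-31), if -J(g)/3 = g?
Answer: 13744/3 ≈ 4581.3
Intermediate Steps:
J(g) = -3*g
o = 4/3 (o = (8 + (-5 - 1*7))/(-3*(-4) - 15) = (8 + (-5 - 7))/(12 - 15) = (8 - 12)/(-3) = -4*(-1/3) = 4/3 ≈ 1.3333)
S(w) = 4/3 - w
4549 + S(-31) = 4549 + (4/3 - 1*(-31)) = 4549 + (4/3 + 31) = 4549 + 97/3 = 13744/3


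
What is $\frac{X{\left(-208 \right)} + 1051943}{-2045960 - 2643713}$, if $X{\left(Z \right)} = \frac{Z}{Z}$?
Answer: $- \frac{1051944}{4689673} \approx -0.22431$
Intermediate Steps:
$X{\left(Z \right)} = 1$
$\frac{X{\left(-208 \right)} + 1051943}{-2045960 - 2643713} = \frac{1 + 1051943}{-2045960 - 2643713} = \frac{1051944}{-4689673} = 1051944 \left(- \frac{1}{4689673}\right) = - \frac{1051944}{4689673}$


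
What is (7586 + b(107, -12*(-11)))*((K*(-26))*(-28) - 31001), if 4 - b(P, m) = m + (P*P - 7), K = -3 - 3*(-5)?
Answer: 88703760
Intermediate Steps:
K = 12 (K = -3 + 15 = 12)
b(P, m) = 11 - m - P² (b(P, m) = 4 - (m + (P*P - 7)) = 4 - (m + (P² - 7)) = 4 - (m + (-7 + P²)) = 4 - (-7 + m + P²) = 4 + (7 - m - P²) = 11 - m - P²)
(7586 + b(107, -12*(-11)))*((K*(-26))*(-28) - 31001) = (7586 + (11 - (-12)*(-11) - 1*107²))*((12*(-26))*(-28) - 31001) = (7586 + (11 - 1*132 - 1*11449))*(-312*(-28) - 31001) = (7586 + (11 - 132 - 11449))*(8736 - 31001) = (7586 - 11570)*(-22265) = -3984*(-22265) = 88703760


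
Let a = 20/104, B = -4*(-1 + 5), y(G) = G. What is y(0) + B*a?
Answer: -40/13 ≈ -3.0769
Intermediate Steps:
B = -16 (B = -4*4 = -16)
a = 5/26 (a = 20*(1/104) = 5/26 ≈ 0.19231)
y(0) + B*a = 0 - 16*5/26 = 0 - 40/13 = -40/13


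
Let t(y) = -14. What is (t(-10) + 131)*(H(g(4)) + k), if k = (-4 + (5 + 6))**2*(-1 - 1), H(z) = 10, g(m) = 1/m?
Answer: -10296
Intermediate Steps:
k = -98 (k = (-4 + 11)**2*(-2) = 7**2*(-2) = 49*(-2) = -98)
(t(-10) + 131)*(H(g(4)) + k) = (-14 + 131)*(10 - 98) = 117*(-88) = -10296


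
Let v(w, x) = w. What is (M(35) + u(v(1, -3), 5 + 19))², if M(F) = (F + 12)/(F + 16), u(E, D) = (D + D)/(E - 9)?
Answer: 67081/2601 ≈ 25.790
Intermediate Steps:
u(E, D) = 2*D/(-9 + E) (u(E, D) = (2*D)/(-9 + E) = 2*D/(-9 + E))
M(F) = (12 + F)/(16 + F)
(M(35) + u(v(1, -3), 5 + 19))² = ((12 + 35)/(16 + 35) + 2*(5 + 19)/(-9 + 1))² = (47/51 + 2*24/(-8))² = ((1/51)*47 + 2*24*(-⅛))² = (47/51 - 6)² = (-259/51)² = 67081/2601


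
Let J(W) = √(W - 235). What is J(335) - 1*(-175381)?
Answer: 175391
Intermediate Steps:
J(W) = √(-235 + W)
J(335) - 1*(-175381) = √(-235 + 335) - 1*(-175381) = √100 + 175381 = 10 + 175381 = 175391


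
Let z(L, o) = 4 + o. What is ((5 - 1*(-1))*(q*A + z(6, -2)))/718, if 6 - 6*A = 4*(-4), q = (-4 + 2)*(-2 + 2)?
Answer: 6/359 ≈ 0.016713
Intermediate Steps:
q = 0 (q = -2*0 = 0)
A = 11/3 (A = 1 - 2*(-4)/3 = 1 - 1/6*(-16) = 1 + 8/3 = 11/3 ≈ 3.6667)
((5 - 1*(-1))*(q*A + z(6, -2)))/718 = ((5 - 1*(-1))*(0*(11/3) + (4 - 2)))/718 = ((5 + 1)*(0 + 2))*(1/718) = (6*2)*(1/718) = 12*(1/718) = 6/359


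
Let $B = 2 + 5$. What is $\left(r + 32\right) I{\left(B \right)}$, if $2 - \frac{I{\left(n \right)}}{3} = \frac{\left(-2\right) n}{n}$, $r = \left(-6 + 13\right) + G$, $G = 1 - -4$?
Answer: $528$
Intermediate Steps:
$B = 7$
$G = 5$ ($G = 1 + 4 = 5$)
$r = 12$ ($r = \left(-6 + 13\right) + 5 = 7 + 5 = 12$)
$I{\left(n \right)} = 12$ ($I{\left(n \right)} = 6 - 3 \frac{\left(-2\right) n}{n} = 6 - -6 = 6 + 6 = 12$)
$\left(r + 32\right) I{\left(B \right)} = \left(12 + 32\right) 12 = 44 \cdot 12 = 528$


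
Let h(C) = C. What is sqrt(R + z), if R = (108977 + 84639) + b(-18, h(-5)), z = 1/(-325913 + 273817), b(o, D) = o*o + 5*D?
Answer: sqrt(8223187412946)/6512 ≈ 440.36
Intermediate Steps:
b(o, D) = o**2 + 5*D
z = -1/52096 (z = 1/(-52096) = -1/52096 ≈ -1.9195e-5)
R = 193915 (R = (108977 + 84639) + ((-18)**2 + 5*(-5)) = 193616 + (324 - 25) = 193616 + 299 = 193915)
sqrt(R + z) = sqrt(193915 - 1/52096) = sqrt(10102195839/52096) = sqrt(8223187412946)/6512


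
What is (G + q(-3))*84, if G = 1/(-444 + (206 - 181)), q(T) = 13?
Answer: 457464/419 ≈ 1091.8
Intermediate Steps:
G = -1/419 (G = 1/(-444 + 25) = 1/(-419) = -1/419 ≈ -0.0023866)
(G + q(-3))*84 = (-1/419 + 13)*84 = (5446/419)*84 = 457464/419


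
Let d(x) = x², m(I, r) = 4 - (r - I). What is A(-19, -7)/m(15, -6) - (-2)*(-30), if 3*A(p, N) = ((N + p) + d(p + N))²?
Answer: 16720/3 ≈ 5573.3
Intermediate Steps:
m(I, r) = 4 + I - r (m(I, r) = 4 + (I - r) = 4 + I - r)
A(p, N) = (N + p + (N + p)²)²/3 (A(p, N) = ((N + p) + (p + N)²)²/3 = ((N + p) + (N + p)²)²/3 = (N + p + (N + p)²)²/3)
A(-19, -7)/m(15, -6) - (-2)*(-30) = ((-7 - 19 + (-7 - 19)²)²/3)/(4 + 15 - 1*(-6)) - (-2)*(-30) = ((-7 - 19 + (-26)²)²/3)/(4 + 15 + 6) - 1*60 = ((-7 - 19 + 676)²/3)/25 - 60 = ((⅓)*650²)*(1/25) - 60 = ((⅓)*422500)*(1/25) - 60 = (422500/3)*(1/25) - 60 = 16900/3 - 60 = 16720/3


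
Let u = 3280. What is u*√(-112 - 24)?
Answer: 6560*I*√34 ≈ 38251.0*I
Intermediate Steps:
u*√(-112 - 24) = 3280*√(-112 - 24) = 3280*√(-136) = 3280*(2*I*√34) = 6560*I*√34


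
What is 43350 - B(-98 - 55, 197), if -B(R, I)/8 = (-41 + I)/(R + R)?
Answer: 2210642/51 ≈ 43346.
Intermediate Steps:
B(R, I) = -4*(-41 + I)/R (B(R, I) = -8*(-41 + I)/(R + R) = -8*(-41 + I)/(2*R) = -8*(-41 + I)*1/(2*R) = -4*(-41 + I)/R)
43350 - B(-98 - 55, 197) = 43350 - 4*(41 - 1*197)/(-98 - 55) = 43350 - 4*(41 - 197)/(-153) = 43350 - 4*(-1)*(-156)/153 = 43350 - 1*208/51 = 43350 - 208/51 = 2210642/51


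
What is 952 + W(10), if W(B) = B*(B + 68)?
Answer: 1732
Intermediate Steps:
W(B) = B*(68 + B)
952 + W(10) = 952 + 10*(68 + 10) = 952 + 10*78 = 952 + 780 = 1732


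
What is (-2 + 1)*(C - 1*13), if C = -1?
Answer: 14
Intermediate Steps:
(-2 + 1)*(C - 1*13) = (-2 + 1)*(-1 - 1*13) = -(-1 - 13) = -1*(-14) = 14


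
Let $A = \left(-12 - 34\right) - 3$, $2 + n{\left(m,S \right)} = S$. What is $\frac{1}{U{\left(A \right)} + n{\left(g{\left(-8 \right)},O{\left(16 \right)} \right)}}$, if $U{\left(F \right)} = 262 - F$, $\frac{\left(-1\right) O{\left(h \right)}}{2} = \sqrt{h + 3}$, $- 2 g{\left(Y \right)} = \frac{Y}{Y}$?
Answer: $\frac{309}{95405} + \frac{2 \sqrt{19}}{95405} \approx 0.0033302$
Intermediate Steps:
$g{\left(Y \right)} = - \frac{1}{2}$ ($g{\left(Y \right)} = - \frac{Y \frac{1}{Y}}{2} = \left(- \frac{1}{2}\right) 1 = - \frac{1}{2}$)
$O{\left(h \right)} = - 2 \sqrt{3 + h}$ ($O{\left(h \right)} = - 2 \sqrt{h + 3} = - 2 \sqrt{3 + h}$)
$n{\left(m,S \right)} = -2 + S$
$A = -49$ ($A = -46 - 3 = -49$)
$\frac{1}{U{\left(A \right)} + n{\left(g{\left(-8 \right)},O{\left(16 \right)} \right)}} = \frac{1}{\left(262 - -49\right) - \left(2 + 2 \sqrt{3 + 16}\right)} = \frac{1}{\left(262 + 49\right) - \left(2 + 2 \sqrt{19}\right)} = \frac{1}{311 - \left(2 + 2 \sqrt{19}\right)} = \frac{1}{309 - 2 \sqrt{19}}$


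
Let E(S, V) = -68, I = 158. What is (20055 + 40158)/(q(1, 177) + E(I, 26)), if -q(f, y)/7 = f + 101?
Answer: -60213/782 ≈ -76.999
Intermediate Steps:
q(f, y) = -707 - 7*f (q(f, y) = -7*(f + 101) = -7*(101 + f) = -707 - 7*f)
(20055 + 40158)/(q(1, 177) + E(I, 26)) = (20055 + 40158)/((-707 - 7*1) - 68) = 60213/((-707 - 7) - 68) = 60213/(-714 - 68) = 60213/(-782) = 60213*(-1/782) = -60213/782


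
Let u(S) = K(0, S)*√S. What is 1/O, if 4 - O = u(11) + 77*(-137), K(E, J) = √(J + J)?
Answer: 10553/111365567 + 11*√2/111365567 ≈ 9.4900e-5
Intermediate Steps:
K(E, J) = √2*√J (K(E, J) = √(2*J) = √2*√J)
u(S) = S*√2 (u(S) = (√2*√S)*√S = S*√2)
O = 10553 - 11*√2 (O = 4 - (11*√2 + 77*(-137)) = 4 - (11*√2 - 10549) = 4 - (-10549 + 11*√2) = 4 + (10549 - 11*√2) = 10553 - 11*√2 ≈ 10537.)
1/O = 1/(10553 - 11*√2)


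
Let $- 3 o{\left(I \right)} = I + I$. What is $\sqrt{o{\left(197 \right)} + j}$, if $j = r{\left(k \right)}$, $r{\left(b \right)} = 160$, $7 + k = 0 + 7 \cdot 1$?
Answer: $\frac{\sqrt{258}}{3} \approx 5.3541$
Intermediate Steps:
$o{\left(I \right)} = - \frac{2 I}{3}$ ($o{\left(I \right)} = - \frac{I + I}{3} = - \frac{2 I}{3}$)
$k = 0$ ($k = -7 + \left(0 + 7 \cdot 1\right) = -7 + \left(0 + 7\right) = -7 + 7 = 0$)
$j = 160$
$\sqrt{o{\left(197 \right)} + j} = \sqrt{\left(- \frac{2}{3}\right) 197 + 160} = \sqrt{- \frac{394}{3} + 160} = \sqrt{\frac{86}{3}} = \frac{\sqrt{258}}{3}$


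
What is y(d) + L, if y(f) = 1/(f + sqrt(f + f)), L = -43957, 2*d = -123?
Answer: -5582541/127 - 4*I*sqrt(123)/15621 ≈ -43957.0 - 0.0028399*I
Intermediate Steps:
d = -123/2 (d = (1/2)*(-123) = -123/2 ≈ -61.500)
y(f) = 1/(f + sqrt(2)*sqrt(f)) (y(f) = 1/(f + sqrt(2*f)) = 1/(f + sqrt(2)*sqrt(f)))
y(d) + L = 1/(-123/2 + sqrt(2)*sqrt(-123/2)) - 43957 = 1/(-123/2 + sqrt(2)*(I*sqrt(246)/2)) - 43957 = 1/(-123/2 + I*sqrt(123)) - 43957 = -43957 + 1/(-123/2 + I*sqrt(123))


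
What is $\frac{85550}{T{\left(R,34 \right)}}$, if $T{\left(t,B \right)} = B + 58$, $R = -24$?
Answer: $\frac{42775}{46} \approx 929.89$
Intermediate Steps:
$T{\left(t,B \right)} = 58 + B$
$\frac{85550}{T{\left(R,34 \right)}} = \frac{85550}{58 + 34} = \frac{85550}{92} = 85550 \cdot \frac{1}{92} = \frac{42775}{46}$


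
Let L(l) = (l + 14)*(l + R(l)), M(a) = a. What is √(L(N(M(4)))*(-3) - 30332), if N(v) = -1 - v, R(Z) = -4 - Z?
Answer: 4*I*√1889 ≈ 173.85*I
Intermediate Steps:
L(l) = -56 - 4*l (L(l) = (l + 14)*(l + (-4 - l)) = (14 + l)*(-4) = -56 - 4*l)
√(L(N(M(4)))*(-3) - 30332) = √((-56 - 4*(-1 - 1*4))*(-3) - 30332) = √((-56 - 4*(-1 - 4))*(-3) - 30332) = √((-56 - 4*(-5))*(-3) - 30332) = √((-56 + 20)*(-3) - 30332) = √(-36*(-3) - 30332) = √(108 - 30332) = √(-30224) = 4*I*√1889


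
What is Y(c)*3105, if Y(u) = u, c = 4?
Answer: 12420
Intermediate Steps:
Y(c)*3105 = 4*3105 = 12420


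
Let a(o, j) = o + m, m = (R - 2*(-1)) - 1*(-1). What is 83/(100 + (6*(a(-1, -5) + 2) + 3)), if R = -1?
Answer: 83/121 ≈ 0.68595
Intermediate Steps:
m = 2 (m = (-1 - 2*(-1)) - 1*(-1) = (-1 + 2) + 1 = 1 + 1 = 2)
a(o, j) = 2 + o (a(o, j) = o + 2 = 2 + o)
83/(100 + (6*(a(-1, -5) + 2) + 3)) = 83/(100 + (6*((2 - 1) + 2) + 3)) = 83/(100 + (6*(1 + 2) + 3)) = 83/(100 + (6*3 + 3)) = 83/(100 + (18 + 3)) = 83/(100 + 21) = 83/121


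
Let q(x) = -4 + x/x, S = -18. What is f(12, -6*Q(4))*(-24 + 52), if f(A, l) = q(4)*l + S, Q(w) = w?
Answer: 1512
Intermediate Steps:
q(x) = -3 (q(x) = -4 + 1 = -3)
f(A, l) = -18 - 3*l (f(A, l) = -3*l - 18 = -18 - 3*l)
f(12, -6*Q(4))*(-24 + 52) = (-18 - (-18)*4)*(-24 + 52) = (-18 - 3*(-24))*28 = (-18 + 72)*28 = 54*28 = 1512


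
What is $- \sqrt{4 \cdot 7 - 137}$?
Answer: $- i \sqrt{109} \approx - 10.44 i$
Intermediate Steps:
$- \sqrt{4 \cdot 7 - 137} = - \sqrt{28 - 137} = - \sqrt{-109} = - i \sqrt{109}$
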